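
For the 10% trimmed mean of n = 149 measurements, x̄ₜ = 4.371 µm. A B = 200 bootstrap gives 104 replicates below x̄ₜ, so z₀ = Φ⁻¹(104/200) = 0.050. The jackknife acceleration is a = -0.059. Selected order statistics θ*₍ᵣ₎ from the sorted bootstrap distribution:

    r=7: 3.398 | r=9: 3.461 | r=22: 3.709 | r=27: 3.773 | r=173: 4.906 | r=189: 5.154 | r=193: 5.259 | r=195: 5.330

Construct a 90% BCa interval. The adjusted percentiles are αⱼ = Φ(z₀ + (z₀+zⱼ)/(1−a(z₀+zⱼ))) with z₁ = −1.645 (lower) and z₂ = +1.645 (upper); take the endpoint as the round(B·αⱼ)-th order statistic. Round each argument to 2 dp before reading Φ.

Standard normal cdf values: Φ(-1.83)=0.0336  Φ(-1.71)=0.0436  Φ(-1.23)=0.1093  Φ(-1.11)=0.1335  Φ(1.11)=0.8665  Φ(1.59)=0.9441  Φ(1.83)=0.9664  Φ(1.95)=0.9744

(3.461, 5.154)

Lower: z₀ + z₁ = 0.050 + (-1.645) = -1.595; 1 − a(z₀+z₁) = 1 − (-0.059)(-1.595) = 0.9059; argument = 0.050 + (-1.595)/0.9059 = -1.7107 → -1.71.
α₁ = Φ(-1.71) = 0.0436; rank = round(200 × 0.0436) = 9; θ*₍9₎ = 3.461.
Upper: z₀ + z₂ = 1.695; 1 − a(z₀+z₂) = 1.1000; argument = 1.5909 → 1.59; α₂ = 0.9441; rank = 189; θ*₍189₎ = 5.154.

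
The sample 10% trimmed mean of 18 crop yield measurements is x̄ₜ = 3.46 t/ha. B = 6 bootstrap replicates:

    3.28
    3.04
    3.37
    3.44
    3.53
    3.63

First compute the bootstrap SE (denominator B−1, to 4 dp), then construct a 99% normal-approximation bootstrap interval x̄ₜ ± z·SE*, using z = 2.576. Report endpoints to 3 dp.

(2.927, 3.993)

Mean of replicates = 3.3817; sum of squared deviations = 0.2143; SE* = √(0.2143/5) = 0.2070
Margin = 2.576 × 0.2070 = 0.5332
Interval: 3.46 ± 0.5332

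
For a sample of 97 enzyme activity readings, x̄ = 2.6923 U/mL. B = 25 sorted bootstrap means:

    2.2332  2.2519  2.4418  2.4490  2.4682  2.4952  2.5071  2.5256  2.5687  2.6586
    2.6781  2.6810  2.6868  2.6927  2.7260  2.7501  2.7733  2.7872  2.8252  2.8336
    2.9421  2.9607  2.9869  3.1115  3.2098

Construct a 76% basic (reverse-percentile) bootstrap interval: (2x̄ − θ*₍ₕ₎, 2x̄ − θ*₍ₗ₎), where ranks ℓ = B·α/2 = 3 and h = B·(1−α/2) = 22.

(2.4239, 2.9428)

Percentile endpoints at ranks 3 and 22: θ*₍3₎ = 2.4418, θ*₍22₎ = 2.9607.
Basic interval reflects these around x̄:
  lower = 2 × 2.6923 − 2.9607 = 2.4239
  upper = 2 × 2.6923 − 2.4418 = 2.9428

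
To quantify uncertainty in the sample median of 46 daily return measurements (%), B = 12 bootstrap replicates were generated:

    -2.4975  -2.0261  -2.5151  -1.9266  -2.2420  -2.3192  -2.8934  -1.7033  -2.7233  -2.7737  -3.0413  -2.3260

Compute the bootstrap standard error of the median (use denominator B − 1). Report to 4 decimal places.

Bootstrap SE is the standard deviation of the 12 replicate medians.
Mean of replicates: ((-2.4975) + (-2.0261) + (-2.5151) + (-1.9266) + (-2.2420) + (-2.3192) + (-2.8934) + (-1.7033) + (-2.7233) + (-2.7737) + (-3.0413) + (-2.3260)) / 12 = -28.98750 / 12 = -2.41562
Sum of squared deviations: (−0.08188)² + (+0.38952)² + (−0.09947)² + (+0.48902)² + (+0.17362)² + (+0.09642)² + (−0.47778)² + (+0.71232)² + (−0.30768)² + (−0.35807)² + (−0.62568)² + (+0.08962)² = 1.80498
Variance = 1.80498 / 11 = 0.16409
SE* = √0.16409

SE* = 0.4051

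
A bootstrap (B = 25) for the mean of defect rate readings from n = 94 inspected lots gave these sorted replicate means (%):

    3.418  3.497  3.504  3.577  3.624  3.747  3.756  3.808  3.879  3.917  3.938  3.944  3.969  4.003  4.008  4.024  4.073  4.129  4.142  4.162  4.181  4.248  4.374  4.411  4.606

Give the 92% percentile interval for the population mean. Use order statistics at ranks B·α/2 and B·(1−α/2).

(3.418, 4.411)

α = 0.08; lower rank = 25 × 0.040 = 1; upper rank = 25 × 0.960 = 24.
The 1st smallest replicate is 3.418; the 24th is 4.411.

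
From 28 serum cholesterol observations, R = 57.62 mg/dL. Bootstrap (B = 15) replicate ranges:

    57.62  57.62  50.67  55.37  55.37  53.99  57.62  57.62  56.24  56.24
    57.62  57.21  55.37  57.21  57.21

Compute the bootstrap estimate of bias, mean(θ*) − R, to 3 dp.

mean(θ*) = (57.62 + 57.62 + 50.67 + 55.37 + 55.37 + 53.99 + 57.62 + 57.62 + 56.24 + 56.24 + 57.62 + 57.21 + 55.37 + 57.21 + 57.21) / 15 = 56.1987
bias = 56.1987 − 57.62

bias = −1.421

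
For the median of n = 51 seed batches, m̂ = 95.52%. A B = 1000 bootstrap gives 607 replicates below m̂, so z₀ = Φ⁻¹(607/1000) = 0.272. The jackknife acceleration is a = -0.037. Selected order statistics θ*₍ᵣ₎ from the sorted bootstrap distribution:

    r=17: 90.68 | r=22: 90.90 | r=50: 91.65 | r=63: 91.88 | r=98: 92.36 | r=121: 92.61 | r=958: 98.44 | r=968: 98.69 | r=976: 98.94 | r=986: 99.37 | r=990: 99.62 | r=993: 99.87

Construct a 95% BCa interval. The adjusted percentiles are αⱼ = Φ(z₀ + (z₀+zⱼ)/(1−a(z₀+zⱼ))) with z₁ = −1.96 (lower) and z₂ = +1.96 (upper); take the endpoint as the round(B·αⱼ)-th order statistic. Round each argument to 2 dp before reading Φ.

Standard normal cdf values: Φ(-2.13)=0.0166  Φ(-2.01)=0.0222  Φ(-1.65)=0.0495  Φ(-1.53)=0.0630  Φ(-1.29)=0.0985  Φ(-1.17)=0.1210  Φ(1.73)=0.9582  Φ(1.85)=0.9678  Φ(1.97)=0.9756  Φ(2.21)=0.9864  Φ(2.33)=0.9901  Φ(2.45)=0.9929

Lower: z₀ + z₁ = 0.272 + (-1.960) = -1.688; 1 − a(z₀+z₁) = 1 − (-0.037)(-1.688) = 0.9375; argument = 0.272 + (-1.688)/0.9375 = -1.5284 → -1.53.
α₁ = Φ(-1.53) = 0.0630; rank = round(1000 × 0.0630) = 63; θ*₍63₎ = 91.88.
Upper: z₀ + z₂ = 2.232; 1 − a(z₀+z₂) = 1.0826; argument = 2.3337 → 2.33; α₂ = 0.9901; rank = 990; θ*₍990₎ = 99.62.

(91.88, 99.62)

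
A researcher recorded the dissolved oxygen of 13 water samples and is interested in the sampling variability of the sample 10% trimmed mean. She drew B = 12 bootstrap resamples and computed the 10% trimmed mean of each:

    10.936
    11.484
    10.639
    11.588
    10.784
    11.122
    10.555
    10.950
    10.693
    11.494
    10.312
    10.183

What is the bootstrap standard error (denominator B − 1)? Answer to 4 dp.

SE* = 0.4596

Bootstrap SE is the standard deviation of the 12 replicate 10% trimmed means.
Mean of replicates: (10.936 + 11.484 + 10.639 + 11.588 + 10.784 + 11.122 + 10.555 + 10.950 + 10.693 + 11.494 + 10.312 + 10.183) / 12 = 130.74000 / 12 = 10.89500
Sum of squared deviations: (+0.04100)² + (+0.58900)² + (−0.25600)² + (+0.69300)² + (−0.11100)² + (+0.22700)² + (−0.34000)² + (+0.05500)² + (−0.20200)² + (+0.59900)² + (−0.58300)² + (−0.71200)² = 2.32330
Variance = 2.32330 / 11 = 0.21121
SE* = √0.21121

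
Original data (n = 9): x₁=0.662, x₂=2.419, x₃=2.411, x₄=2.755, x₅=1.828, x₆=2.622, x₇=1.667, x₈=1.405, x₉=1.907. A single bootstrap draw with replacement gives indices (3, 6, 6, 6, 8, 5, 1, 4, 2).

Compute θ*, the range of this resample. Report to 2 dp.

θ* = 2.09

Resample values: 2.411, 2.622, 2.622, 2.622, 1.405, 1.828, 0.662, 2.755, 2.419.
Range = 2.755 − 0.662 = 2.09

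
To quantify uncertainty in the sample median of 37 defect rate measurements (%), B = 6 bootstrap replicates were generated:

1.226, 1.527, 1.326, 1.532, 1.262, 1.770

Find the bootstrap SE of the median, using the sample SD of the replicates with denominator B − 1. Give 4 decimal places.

Bootstrap SE is the standard deviation of the 6 replicate medians.
Mean of replicates: (1.226 + 1.527 + 1.326 + 1.532 + 1.262 + 1.770) / 6 = 8.64300 / 6 = 1.44050
Sum of squared deviations: (−0.21450)² + (+0.08650)² + (−0.11450)² + (+0.09150)² + (−0.17850)² + (+0.32950)² = 0.21541
Variance = 0.21541 / 5 = 0.04308
SE* = √0.04308

SE* = 0.2076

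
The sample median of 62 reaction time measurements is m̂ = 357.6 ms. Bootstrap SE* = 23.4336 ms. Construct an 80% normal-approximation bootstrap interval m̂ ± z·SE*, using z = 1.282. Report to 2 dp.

Margin = 1.282 × 23.4336 = 30.042
Interval: 357.6 ± 30.042

(327.56, 387.64)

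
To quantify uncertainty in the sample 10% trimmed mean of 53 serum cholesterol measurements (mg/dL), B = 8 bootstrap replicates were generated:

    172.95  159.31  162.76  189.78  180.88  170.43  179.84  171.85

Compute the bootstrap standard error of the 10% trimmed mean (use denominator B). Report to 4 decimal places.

Bootstrap SE is the standard deviation of the 8 replicate 10% trimmed means.
Mean of replicates: (172.95 + 159.31 + 162.76 + 189.78 + 180.88 + 170.43 + 179.84 + 171.85) / 8 = 1387.80000 / 8 = 173.47500
Sum of squared deviations: (−0.52500)² + (−14.16500)² + (−10.71500)² + (+16.30500)² + (+7.40500)² + (−3.04500)² + (+6.36500)² + (−1.62500)² = 688.84700
Variance = 688.84700 / 8 = 86.10588
SE* = √86.10588

SE* = 9.2793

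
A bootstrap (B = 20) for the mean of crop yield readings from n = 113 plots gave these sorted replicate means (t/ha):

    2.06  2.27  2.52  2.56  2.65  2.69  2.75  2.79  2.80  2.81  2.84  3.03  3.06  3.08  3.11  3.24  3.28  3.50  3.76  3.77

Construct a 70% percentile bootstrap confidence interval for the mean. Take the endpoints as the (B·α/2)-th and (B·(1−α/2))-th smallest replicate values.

(2.52, 3.28)

α = 0.30; lower rank = 20 × 0.150 = 3; upper rank = 20 × 0.850 = 17.
The 3rd smallest replicate is 2.52; the 17th is 3.28.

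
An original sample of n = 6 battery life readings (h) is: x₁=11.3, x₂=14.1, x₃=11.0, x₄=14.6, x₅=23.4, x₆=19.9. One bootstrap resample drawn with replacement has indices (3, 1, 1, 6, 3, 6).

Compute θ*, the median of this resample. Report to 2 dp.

Resample values: 11.0, 11.3, 11.3, 19.9, 11.0, 19.9.
Sorted: 11.0, 11.0, 11.3, 11.3, 19.9, 19.9
Median = average of the two middle values = 11.30

θ* = 11.30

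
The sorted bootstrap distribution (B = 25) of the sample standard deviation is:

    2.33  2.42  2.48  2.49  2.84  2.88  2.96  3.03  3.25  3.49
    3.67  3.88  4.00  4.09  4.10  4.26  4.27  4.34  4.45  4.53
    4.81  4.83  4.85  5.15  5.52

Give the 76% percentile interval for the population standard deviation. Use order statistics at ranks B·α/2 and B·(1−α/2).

(2.48, 4.83)

α = 0.24; lower rank = 25 × 0.120 = 3; upper rank = 25 × 0.880 = 22.
The 3rd smallest replicate is 2.48; the 22nd is 4.83.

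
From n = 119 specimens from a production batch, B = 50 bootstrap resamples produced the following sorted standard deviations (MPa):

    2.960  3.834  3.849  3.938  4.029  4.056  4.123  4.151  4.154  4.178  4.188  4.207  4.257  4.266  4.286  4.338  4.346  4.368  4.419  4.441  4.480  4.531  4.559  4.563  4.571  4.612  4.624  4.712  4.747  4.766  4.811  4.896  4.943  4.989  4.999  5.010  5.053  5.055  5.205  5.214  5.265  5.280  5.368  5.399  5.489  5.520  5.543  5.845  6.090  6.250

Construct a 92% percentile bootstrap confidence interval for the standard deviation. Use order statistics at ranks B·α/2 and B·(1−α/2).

α = 0.08; lower rank = 50 × 0.040 = 2; upper rank = 50 × 0.960 = 48.
The 2nd smallest replicate is 3.834; the 48th is 5.845.

(3.834, 5.845)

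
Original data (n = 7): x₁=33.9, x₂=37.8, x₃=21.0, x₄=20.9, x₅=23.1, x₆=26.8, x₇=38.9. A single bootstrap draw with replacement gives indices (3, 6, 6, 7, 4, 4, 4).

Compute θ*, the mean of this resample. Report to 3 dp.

Resample values: 21.0, 26.8, 26.8, 38.9, 20.9, 20.9, 20.9.
Mean = (21.0 + 26.8 + 26.8 + 38.9 + 20.9 + 20.9 + 20.9) / 7 = 176.20 / 7 = 25.171

θ* = 25.171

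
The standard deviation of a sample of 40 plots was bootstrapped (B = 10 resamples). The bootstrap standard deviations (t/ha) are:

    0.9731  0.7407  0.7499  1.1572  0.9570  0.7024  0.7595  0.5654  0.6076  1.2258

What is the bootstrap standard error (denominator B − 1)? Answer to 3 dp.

Bootstrap SE is the standard deviation of the 10 replicate standard deviations.
Mean of replicates: (0.9731 + 0.7407 + 0.7499 + 1.1572 + 0.9570 + 0.7024 + 0.7595 + 0.5654 + 0.6076 + 1.2258) / 10 = 8.43860 / 10 = 0.84386
Sum of squared deviations: (+0.12924)² + (−0.10316)² + (−0.09396)² + (+0.31334)² + (+0.11314)² + (−0.14146)² + (−0.08436)² + (−0.27846)² + (−0.23626)² + (+0.38194)² = 0.45352
Variance = 0.45352 / 9 = 0.05039
SE* = √0.05039

SE* = 0.224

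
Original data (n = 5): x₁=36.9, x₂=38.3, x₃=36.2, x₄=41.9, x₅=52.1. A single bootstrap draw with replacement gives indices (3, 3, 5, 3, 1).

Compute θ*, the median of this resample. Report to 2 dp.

θ* = 36.20

Resample values: 36.2, 36.2, 52.1, 36.2, 36.9.
Sorted: 36.2, 36.2, 36.2, 36.9, 52.1
Median = middle value = 36.20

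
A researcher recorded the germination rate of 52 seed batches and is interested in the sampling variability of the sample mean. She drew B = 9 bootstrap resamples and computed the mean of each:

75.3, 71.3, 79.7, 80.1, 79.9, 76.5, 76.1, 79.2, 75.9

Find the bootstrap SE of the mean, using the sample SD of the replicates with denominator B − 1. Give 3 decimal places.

SE* = 2.909

Bootstrap SE is the standard deviation of the 9 replicate means.
Mean of replicates: (75.3 + 71.3 + 79.7 + 80.1 + 79.9 + 76.5 + 76.1 + 79.2 + 75.9) / 9 = 694.0000 / 9 = 77.1111
Sum of squared deviations: (−1.8111)² + (−5.8111)² + (+2.5889)² + (+2.9889)² + (+2.7889)² + (−0.6111)² + (−1.0111)² + (+2.0889)² + (−1.2111)² = 67.6889
Variance = 67.6889 / 8 = 8.4611
SE* = √8.4611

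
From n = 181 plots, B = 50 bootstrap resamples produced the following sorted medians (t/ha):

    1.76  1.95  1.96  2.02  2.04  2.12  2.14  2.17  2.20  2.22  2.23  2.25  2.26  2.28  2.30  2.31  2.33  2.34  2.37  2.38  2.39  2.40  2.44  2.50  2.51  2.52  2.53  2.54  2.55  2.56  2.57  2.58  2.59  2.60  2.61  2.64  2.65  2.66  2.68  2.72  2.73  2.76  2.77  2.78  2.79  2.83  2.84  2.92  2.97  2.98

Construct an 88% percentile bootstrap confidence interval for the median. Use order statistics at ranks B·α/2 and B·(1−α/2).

(1.96, 2.84)

α = 0.12; lower rank = 50 × 0.060 = 3; upper rank = 50 × 0.940 = 47.
The 3rd smallest replicate is 1.96; the 47th is 2.84.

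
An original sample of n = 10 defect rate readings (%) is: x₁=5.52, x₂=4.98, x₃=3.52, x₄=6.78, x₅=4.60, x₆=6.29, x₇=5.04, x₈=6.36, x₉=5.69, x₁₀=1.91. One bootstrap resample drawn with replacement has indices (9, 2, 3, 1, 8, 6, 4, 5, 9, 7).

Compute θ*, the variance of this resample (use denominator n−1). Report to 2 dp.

Resample values: 5.69, 4.98, 3.52, 5.52, 6.36, 6.29, 6.78, 4.60, 5.69, 5.04.
Mean = 5.4470; sum of squared deviations = 8.2590
s² = 8.2590 / 9 = 0.9177

θ* = 0.92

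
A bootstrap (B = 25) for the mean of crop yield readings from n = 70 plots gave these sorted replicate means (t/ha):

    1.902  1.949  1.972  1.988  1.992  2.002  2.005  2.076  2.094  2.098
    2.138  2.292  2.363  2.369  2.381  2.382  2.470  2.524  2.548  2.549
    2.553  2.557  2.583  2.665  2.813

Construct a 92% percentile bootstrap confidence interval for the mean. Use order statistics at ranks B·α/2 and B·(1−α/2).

(1.902, 2.665)

α = 0.08; lower rank = 25 × 0.040 = 1; upper rank = 25 × 0.960 = 24.
The 1st smallest replicate is 1.902; the 24th is 2.665.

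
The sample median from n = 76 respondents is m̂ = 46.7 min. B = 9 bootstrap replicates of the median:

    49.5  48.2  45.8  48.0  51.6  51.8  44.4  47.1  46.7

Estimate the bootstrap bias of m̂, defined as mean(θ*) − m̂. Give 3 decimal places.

bias = +1.422

mean(θ*) = (49.5 + 48.2 + 45.8 + 48.0 + 51.6 + 51.8 + 44.4 + 47.1 + 46.7) / 9 = 48.1222
bias = 48.1222 − 46.7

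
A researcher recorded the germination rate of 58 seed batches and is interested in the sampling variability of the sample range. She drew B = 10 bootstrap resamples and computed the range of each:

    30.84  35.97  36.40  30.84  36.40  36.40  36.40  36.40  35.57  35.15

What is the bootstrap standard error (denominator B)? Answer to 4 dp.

SE* = 2.1374

Bootstrap SE is the standard deviation of the 10 replicate ranges.
Mean of replicates: (30.84 + 35.97 + 36.40 + 30.84 + 36.40 + 36.40 + 36.40 + 36.40 + 35.57 + 35.15) / 10 = 350.37000 / 10 = 35.03700
Sum of squared deviations: (−4.19700)² + (+0.93300)² + (+1.36300)² + (−4.19700)² + (+1.36300)² + (+1.36300)² + (+1.36300)² + (+1.36300)² + (+0.53300)² + (+0.11300)² = 45.68581
Variance = 45.68581 / 10 = 4.56858
SE* = √4.56858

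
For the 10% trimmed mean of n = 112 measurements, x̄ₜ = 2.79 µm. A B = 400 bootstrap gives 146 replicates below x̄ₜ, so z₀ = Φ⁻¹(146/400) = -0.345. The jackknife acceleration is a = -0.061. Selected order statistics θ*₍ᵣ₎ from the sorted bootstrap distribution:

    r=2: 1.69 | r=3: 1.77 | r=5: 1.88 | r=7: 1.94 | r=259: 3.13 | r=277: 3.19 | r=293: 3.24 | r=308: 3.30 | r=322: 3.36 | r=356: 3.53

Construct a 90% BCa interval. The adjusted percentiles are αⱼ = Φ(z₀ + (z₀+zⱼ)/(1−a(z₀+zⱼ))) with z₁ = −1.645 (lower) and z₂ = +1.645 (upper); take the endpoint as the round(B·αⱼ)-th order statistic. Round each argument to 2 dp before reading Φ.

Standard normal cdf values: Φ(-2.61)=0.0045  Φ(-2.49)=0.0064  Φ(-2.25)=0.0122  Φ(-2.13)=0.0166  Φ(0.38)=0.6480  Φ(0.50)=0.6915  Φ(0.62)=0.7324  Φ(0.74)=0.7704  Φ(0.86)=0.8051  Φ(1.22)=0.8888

(1.69, 3.36)

Lower: z₀ + z₁ = -0.345 + (-1.645) = -1.990; 1 − a(z₀+z₁) = 1 − (-0.061)(-1.990) = 0.8786; argument = -0.345 + (-1.990)/0.8786 = -2.6099 → -2.61.
α₁ = Φ(-2.61) = 0.0045; rank = round(400 × 0.0045) = 2; θ*₍2₎ = 1.69.
Upper: z₀ + z₂ = 1.300; 1 − a(z₀+z₂) = 1.0793; argument = 0.8595 → 0.86; α₂ = 0.8051; rank = 322; θ*₍322₎ = 3.36.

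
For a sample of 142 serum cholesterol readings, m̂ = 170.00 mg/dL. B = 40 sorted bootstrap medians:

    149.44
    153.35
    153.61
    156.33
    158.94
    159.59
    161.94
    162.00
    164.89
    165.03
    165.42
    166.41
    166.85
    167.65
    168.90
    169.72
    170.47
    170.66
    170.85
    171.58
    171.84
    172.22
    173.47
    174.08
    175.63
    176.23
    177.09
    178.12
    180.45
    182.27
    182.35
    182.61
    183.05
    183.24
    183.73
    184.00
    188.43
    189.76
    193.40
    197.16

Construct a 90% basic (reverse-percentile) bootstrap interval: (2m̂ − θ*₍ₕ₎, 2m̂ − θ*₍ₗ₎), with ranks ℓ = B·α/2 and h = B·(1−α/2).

Percentile endpoints at ranks 2 and 38: θ*₍2₎ = 153.35, θ*₍38₎ = 189.76.
Basic interval reflects these around m̂:
  lower = 2 × 170.00 − 189.76 = 150.24
  upper = 2 × 170.00 − 153.35 = 186.65

(150.24, 186.65)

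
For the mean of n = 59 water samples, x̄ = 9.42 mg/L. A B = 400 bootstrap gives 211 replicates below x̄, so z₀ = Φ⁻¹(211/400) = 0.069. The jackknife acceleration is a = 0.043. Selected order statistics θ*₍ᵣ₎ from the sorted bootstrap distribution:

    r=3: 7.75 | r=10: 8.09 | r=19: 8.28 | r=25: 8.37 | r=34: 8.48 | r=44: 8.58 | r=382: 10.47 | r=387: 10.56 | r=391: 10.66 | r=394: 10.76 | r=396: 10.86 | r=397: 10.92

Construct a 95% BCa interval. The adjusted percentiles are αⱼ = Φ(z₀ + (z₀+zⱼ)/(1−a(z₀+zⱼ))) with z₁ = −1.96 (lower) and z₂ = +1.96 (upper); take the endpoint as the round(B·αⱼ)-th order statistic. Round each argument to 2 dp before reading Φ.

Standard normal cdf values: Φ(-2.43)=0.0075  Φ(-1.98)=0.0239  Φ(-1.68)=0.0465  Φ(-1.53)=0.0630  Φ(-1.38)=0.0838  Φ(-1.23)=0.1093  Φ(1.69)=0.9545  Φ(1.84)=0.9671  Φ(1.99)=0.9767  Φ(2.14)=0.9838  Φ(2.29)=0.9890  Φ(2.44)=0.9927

(8.28, 10.86)

Lower: z₀ + z₁ = 0.069 + (-1.960) = -1.891; 1 − a(z₀+z₁) = 1 − (0.043)(-1.891) = 1.0813; argument = 0.069 + (-1.891)/1.0813 = -1.6798 → -1.68.
α₁ = Φ(-1.68) = 0.0465; rank = round(400 × 0.0465) = 19; θ*₍19₎ = 8.28.
Upper: z₀ + z₂ = 2.029; 1 − a(z₀+z₂) = 0.9128; argument = 2.2919 → 2.29; α₂ = 0.9890; rank = 396; θ*₍396₎ = 10.86.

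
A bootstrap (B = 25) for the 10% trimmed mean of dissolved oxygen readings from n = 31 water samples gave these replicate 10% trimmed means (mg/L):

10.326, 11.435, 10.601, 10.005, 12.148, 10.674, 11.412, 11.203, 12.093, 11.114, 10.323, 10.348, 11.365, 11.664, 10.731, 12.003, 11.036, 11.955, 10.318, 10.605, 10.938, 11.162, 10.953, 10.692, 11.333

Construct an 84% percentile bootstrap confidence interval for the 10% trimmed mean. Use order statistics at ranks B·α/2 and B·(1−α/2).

Sorted replicates: 10.005, 10.318, 10.323, 10.326, 10.348, 10.601, 10.605, 10.674, 10.692, 10.731, 10.938, 10.953, 11.036, 11.114, 11.162, 11.203, 11.333, 11.365, 11.412, 11.435, 11.664, 11.955, 12.003, 12.093, 12.148
α = 0.16; lower rank = 25 × 0.080 = 2; upper rank = 25 × 0.920 = 23.
The 2nd smallest replicate is 10.318; the 23rd is 12.003.

(10.318, 12.003)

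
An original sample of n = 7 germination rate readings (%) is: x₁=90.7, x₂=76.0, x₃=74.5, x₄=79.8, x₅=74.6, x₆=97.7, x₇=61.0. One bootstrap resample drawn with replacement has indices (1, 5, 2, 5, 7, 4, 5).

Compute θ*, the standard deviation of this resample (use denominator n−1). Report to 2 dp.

Resample values: 90.7, 74.6, 76.0, 74.6, 61.0, 79.8, 74.6.
Mean = 75.9000; sum of squared deviations = 461.3400
s² = 461.3400 / 6 = 76.8900
s = √76.8900 = 8.77

θ* = 8.77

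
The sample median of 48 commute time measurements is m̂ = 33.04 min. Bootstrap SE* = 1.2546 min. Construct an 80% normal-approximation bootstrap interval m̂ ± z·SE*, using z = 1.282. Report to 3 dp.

(31.432, 34.648)

Margin = 1.282 × 1.2546 = 1.6084
Interval: 33.04 ± 1.6084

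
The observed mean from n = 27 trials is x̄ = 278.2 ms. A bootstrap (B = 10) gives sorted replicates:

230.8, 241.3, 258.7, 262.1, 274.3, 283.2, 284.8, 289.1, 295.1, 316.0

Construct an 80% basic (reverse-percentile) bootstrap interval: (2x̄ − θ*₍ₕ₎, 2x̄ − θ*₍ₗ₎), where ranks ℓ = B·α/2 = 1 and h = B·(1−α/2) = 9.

Percentile endpoints at ranks 1 and 9: θ*₍1₎ = 230.8, θ*₍9₎ = 295.1.
Basic interval reflects these around x̄:
  lower = 2 × 278.2 − 295.1 = 261.3
  upper = 2 × 278.2 − 230.8 = 325.6

(261.3, 325.6)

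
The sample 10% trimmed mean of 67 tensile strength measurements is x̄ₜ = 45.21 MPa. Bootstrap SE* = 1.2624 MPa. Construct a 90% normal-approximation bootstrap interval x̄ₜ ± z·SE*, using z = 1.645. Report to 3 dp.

(43.133, 47.287)

Margin = 1.645 × 1.2624 = 2.0766
Interval: 45.21 ± 2.0766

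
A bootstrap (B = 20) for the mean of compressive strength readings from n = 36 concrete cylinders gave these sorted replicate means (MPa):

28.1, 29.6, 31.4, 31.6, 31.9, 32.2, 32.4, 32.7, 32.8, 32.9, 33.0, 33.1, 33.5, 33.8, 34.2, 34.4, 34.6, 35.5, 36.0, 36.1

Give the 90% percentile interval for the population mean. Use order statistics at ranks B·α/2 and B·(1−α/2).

(28.1, 36.0)

α = 0.10; lower rank = 20 × 0.050 = 1; upper rank = 20 × 0.950 = 19.
The 1st smallest replicate is 28.1; the 19th is 36.0.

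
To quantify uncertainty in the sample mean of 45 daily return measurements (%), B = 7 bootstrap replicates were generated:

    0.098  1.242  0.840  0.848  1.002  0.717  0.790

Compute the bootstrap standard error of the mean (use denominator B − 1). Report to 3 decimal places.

Bootstrap SE is the standard deviation of the 7 replicate means.
Mean of replicates: (0.098 + 1.242 + 0.840 + 0.848 + 1.002 + 0.717 + 0.790) / 7 = 5.5370 / 7 = 0.7910
Sum of squared deviations: (−0.6930)² + (+0.4510)² + (+0.0490)² + (+0.0570)² + (+0.2110)² + (−0.0740)² + (−0.0010)² = 0.7393
Variance = 0.7393 / 6 = 0.1232
SE* = √0.1232

SE* = 0.351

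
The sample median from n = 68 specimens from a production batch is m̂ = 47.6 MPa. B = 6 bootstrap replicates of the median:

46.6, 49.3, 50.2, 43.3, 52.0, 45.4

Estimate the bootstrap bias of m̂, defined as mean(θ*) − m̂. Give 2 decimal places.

mean(θ*) = (46.6 + 49.3 + 50.2 + 43.3 + 52.0 + 45.4) / 6 = 47.800
bias = 47.800 − 47.6

bias = +0.20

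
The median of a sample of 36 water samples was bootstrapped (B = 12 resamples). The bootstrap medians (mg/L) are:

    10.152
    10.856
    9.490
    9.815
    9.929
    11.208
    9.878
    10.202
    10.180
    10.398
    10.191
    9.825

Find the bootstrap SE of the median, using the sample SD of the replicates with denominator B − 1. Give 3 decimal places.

SE* = 0.472

Bootstrap SE is the standard deviation of the 12 replicate medians.
Mean of replicates: (10.152 + 10.856 + 9.490 + 9.815 + 9.929 + 11.208 + 9.878 + 10.202 + 10.180 + 10.398 + 10.191 + 9.825) / 12 = 122.1240 / 12 = 10.1770
Sum of squared deviations: (−0.0250)² + (+0.6790)² + (−0.6870)² + (−0.3620)² + (−0.2480)² + (+1.0310)² + (−0.2990)² + (+0.0250)² + (+0.0030)² + (+0.2210)² + (+0.0140)² + (−0.3520)² = 2.4521
Variance = 2.4521 / 11 = 0.2229
SE* = √0.2229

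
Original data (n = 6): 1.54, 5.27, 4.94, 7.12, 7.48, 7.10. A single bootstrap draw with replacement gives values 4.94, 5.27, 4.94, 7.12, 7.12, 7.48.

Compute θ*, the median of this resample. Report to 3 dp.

θ* = 6.195

Sorted: 4.94, 4.94, 5.27, 7.12, 7.12, 7.48
Median = average of the two middle values = 6.195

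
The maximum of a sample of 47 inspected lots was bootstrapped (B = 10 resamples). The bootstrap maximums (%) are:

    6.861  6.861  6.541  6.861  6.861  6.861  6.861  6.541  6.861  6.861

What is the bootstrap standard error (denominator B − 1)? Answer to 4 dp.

Bootstrap SE is the standard deviation of the 10 replicate maximums.
Mean of replicates: (6.861 + 6.861 + 6.541 + 6.861 + 6.861 + 6.861 + 6.861 + 6.541 + 6.861 + 6.861) / 10 = 67.97000 / 10 = 6.79700
Sum of squared deviations: (+0.06400)² + (+0.06400)² + (−0.25600)² + (+0.06400)² + (+0.06400)² + (+0.06400)² + (+0.06400)² + (−0.25600)² + (+0.06400)² + (+0.06400)² = 0.16384
Variance = 0.16384 / 9 = 0.01820
SE* = √0.01820

SE* = 0.1349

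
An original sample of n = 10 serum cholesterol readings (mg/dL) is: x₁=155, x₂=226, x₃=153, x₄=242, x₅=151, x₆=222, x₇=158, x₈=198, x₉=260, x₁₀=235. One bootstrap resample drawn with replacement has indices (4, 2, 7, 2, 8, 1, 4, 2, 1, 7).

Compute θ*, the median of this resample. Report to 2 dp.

θ* = 212.00

Resample values: 242, 226, 158, 226, 198, 155, 242, 226, 155, 158.
Sorted: 155, 155, 158, 158, 198, 226, 226, 226, 242, 242
Median = average of the two middle values = 212.00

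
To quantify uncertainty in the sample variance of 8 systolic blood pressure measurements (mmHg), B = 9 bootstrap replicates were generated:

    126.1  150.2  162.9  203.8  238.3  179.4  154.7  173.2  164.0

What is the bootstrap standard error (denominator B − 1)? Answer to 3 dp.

SE* = 32.575

Bootstrap SE is the standard deviation of the 9 replicate variances.
Mean of replicates: (126.1 + 150.2 + 162.9 + 203.8 + 238.3 + 179.4 + 154.7 + 173.2 + 164.0) / 9 = 1552.6000 / 9 = 172.5111
Sum of squared deviations: (−46.4111)² + (−22.3111)² + (−9.6111)² + (+31.2889)² + (+65.7889)² + (+6.8889)² + (−17.8111)² + (+0.6889)² + (−8.5111)² = 8488.9289
Variance = 8488.9289 / 8 = 1061.1161
SE* = √1061.1161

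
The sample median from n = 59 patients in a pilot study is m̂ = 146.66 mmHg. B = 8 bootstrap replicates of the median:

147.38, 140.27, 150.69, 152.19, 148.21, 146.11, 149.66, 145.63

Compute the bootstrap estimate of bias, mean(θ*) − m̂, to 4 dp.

mean(θ*) = (147.38 + 140.27 + 150.69 + 152.19 + 148.21 + 146.11 + 149.66 + 145.63) / 8 = 147.51750
bias = 147.51750 − 146.66

bias = +0.8575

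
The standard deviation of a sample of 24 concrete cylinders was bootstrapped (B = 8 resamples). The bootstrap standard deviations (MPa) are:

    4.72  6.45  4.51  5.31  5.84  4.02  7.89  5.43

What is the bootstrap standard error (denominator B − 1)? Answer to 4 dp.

Bootstrap SE is the standard deviation of the 8 replicate standard deviations.
Mean of replicates: (4.72 + 6.45 + 4.51 + 5.31 + 5.84 + 4.02 + 7.89 + 5.43) / 8 = 44.17000 / 8 = 5.52125
Sum of squared deviations: (−0.80125)² + (+0.92875)² + (−1.01125)² + (−0.21125)² + (+0.31875)² + (−1.50125)² + (+2.36875)² + (−0.09125)² = 10.54649
Variance = 10.54649 / 7 = 1.50664
SE* = √1.50664

SE* = 1.2275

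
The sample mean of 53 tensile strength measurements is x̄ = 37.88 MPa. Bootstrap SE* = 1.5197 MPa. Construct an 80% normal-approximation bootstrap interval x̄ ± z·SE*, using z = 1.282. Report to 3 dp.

(35.932, 39.828)

Margin = 1.282 × 1.5197 = 1.9483
Interval: 37.88 ± 1.9483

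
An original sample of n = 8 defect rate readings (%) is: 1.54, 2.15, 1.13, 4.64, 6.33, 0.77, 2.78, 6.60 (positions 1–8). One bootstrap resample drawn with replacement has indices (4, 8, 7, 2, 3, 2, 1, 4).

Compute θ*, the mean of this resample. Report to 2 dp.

θ* = 3.20

Resample values: 4.64, 6.60, 2.78, 2.15, 1.13, 2.15, 1.54, 4.64.
Mean = (4.64 + 6.60 + 2.78 + 2.15 + 1.13 + 2.15 + 1.54 + 4.64) / 8 = 25.630 / 8 = 3.20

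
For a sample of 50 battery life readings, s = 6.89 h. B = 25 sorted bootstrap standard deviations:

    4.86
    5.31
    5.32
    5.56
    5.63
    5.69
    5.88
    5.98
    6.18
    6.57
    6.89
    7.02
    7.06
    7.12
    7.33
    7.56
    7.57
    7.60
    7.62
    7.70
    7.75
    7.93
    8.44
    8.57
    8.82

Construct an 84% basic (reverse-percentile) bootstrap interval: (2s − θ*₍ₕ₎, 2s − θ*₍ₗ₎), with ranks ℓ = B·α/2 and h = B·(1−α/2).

(5.34, 8.47)

Percentile endpoints at ranks 2 and 23: θ*₍2₎ = 5.31, θ*₍23₎ = 8.44.
Basic interval reflects these around s:
  lower = 2 × 6.89 − 8.44 = 5.34
  upper = 2 × 6.89 − 5.31 = 8.47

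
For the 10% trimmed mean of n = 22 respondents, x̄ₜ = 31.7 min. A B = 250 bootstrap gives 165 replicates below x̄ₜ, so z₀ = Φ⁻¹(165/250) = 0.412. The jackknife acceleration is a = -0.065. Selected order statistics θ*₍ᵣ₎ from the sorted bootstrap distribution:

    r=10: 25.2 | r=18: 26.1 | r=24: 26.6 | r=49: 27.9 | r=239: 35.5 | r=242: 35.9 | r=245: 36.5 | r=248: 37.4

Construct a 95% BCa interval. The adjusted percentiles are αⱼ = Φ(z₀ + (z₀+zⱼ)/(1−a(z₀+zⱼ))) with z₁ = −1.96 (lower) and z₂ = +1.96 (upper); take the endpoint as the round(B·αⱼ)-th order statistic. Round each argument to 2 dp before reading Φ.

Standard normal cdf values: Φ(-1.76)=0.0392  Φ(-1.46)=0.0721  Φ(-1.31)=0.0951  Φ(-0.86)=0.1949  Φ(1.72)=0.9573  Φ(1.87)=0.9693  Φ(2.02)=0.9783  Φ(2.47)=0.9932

(26.6, 37.4)

Lower: z₀ + z₁ = 0.412 + (-1.960) = -1.548; 1 − a(z₀+z₁) = 1 − (-0.065)(-1.548) = 0.8994; argument = 0.412 + (-1.548)/0.8994 = -1.3092 → -1.31.
α₁ = Φ(-1.31) = 0.0951; rank = round(250 × 0.0951) = 24; θ*₍24₎ = 26.6.
Upper: z₀ + z₂ = 2.372; 1 − a(z₀+z₂) = 1.1542; argument = 2.4671 → 2.47; α₂ = 0.9932; rank = 248; θ*₍248₎ = 37.4.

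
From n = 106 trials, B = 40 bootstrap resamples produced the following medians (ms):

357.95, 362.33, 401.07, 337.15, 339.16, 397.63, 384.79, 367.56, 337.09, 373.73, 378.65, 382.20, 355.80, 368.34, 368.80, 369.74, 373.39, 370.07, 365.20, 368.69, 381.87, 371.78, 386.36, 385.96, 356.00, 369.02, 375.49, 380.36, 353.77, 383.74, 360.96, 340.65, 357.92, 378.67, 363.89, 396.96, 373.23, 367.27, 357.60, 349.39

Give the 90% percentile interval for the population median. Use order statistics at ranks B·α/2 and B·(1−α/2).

(337.15, 396.96)

Sorted replicates: 337.09, 337.15, 339.16, 340.65, 349.39, 353.77, 355.80, 356.00, 357.60, 357.92, 357.95, 360.96, 362.33, 363.89, 365.20, 367.27, 367.56, 368.34, 368.69, 368.80, 369.02, 369.74, 370.07, 371.78, 373.23, 373.39, 373.73, 375.49, 378.65, 378.67, 380.36, 381.87, 382.20, 383.74, 384.79, 385.96, 386.36, 396.96, 397.63, 401.07
α = 0.10; lower rank = 40 × 0.050 = 2; upper rank = 40 × 0.950 = 38.
The 2nd smallest replicate is 337.15; the 38th is 396.96.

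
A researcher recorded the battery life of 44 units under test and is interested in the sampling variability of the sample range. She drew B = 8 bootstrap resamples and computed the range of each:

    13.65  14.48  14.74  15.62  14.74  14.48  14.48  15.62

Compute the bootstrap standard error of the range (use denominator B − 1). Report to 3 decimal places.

SE* = 0.648

Bootstrap SE is the standard deviation of the 8 replicate ranges.
Mean of replicates: (13.65 + 14.48 + 14.74 + 15.62 + 14.74 + 14.48 + 14.48 + 15.62) / 8 = 117.8100 / 8 = 14.7263
Sum of squared deviations: (−1.0762)² + (−0.2462)² + (+0.0137)² + (+0.8937)² + (+0.0137)² + (−0.2462)² + (−0.2462)² + (+0.8937)² = 2.9382
Variance = 2.9382 / 7 = 0.4197
SE* = √0.4197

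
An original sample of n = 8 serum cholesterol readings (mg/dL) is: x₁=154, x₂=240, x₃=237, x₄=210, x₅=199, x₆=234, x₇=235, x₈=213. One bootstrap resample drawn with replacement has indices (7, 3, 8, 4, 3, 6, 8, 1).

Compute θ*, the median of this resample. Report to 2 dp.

Resample values: 235, 237, 213, 210, 237, 234, 213, 154.
Sorted: 154, 210, 213, 213, 234, 235, 237, 237
Median = average of the two middle values = 223.50

θ* = 223.50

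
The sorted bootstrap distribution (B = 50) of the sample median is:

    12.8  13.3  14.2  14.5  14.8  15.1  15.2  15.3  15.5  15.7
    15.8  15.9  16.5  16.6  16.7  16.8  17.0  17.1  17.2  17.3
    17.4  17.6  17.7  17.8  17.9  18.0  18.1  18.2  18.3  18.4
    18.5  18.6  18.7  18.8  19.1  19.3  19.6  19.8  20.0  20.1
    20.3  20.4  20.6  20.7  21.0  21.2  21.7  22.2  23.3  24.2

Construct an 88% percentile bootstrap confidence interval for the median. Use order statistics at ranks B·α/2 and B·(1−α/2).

α = 0.12; lower rank = 50 × 0.060 = 3; upper rank = 50 × 0.940 = 47.
The 3rd smallest replicate is 14.2; the 47th is 21.7.

(14.2, 21.7)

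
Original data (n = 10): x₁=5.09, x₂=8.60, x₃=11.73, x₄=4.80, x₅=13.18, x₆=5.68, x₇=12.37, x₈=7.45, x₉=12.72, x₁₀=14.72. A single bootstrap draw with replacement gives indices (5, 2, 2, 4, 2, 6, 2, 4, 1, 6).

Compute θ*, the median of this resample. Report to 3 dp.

Resample values: 13.18, 8.60, 8.60, 4.80, 8.60, 5.68, 8.60, 4.80, 5.09, 5.68.
Sorted: 4.80, 4.80, 5.09, 5.68, 5.68, 8.60, 8.60, 8.60, 8.60, 13.18
Median = average of the two middle values = 7.140

θ* = 7.140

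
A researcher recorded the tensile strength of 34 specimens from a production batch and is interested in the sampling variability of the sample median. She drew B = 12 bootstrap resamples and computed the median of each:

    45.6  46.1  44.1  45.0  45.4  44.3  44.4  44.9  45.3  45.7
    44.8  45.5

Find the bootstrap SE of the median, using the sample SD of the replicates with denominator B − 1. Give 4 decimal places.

SE* = 0.6156

Bootstrap SE is the standard deviation of the 12 replicate medians.
Mean of replicates: (45.6 + 46.1 + 44.1 + 45.0 + 45.4 + 44.3 + 44.4 + 44.9 + 45.3 + 45.7 + 44.8 + 45.5) / 12 = 541.10000 / 12 = 45.09167
Sum of squared deviations: (+0.50833)² + (+1.00833)² + (−0.99167)² + (−0.09167)² + (+0.30833)² + (−0.79167)² + (−0.69167)² + (−0.19167)² + (+0.20833)² + (+0.60833)² + (−0.29167)² + (+0.40833)² = 4.16917
Variance = 4.16917 / 11 = 0.37902
SE* = √0.37902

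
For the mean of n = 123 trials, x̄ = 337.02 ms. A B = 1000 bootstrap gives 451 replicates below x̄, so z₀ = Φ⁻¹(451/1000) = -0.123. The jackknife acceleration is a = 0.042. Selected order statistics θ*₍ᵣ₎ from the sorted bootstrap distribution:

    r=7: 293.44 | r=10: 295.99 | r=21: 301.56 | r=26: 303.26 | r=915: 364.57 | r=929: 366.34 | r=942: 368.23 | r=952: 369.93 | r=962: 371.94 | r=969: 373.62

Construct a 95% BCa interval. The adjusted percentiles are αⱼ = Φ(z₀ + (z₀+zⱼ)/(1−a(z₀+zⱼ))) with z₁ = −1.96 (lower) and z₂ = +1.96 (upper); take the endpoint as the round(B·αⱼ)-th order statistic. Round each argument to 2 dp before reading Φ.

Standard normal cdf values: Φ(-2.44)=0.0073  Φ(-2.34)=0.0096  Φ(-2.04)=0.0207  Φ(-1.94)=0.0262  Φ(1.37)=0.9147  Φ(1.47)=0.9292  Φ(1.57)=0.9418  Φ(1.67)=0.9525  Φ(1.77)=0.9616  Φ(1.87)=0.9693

Lower: z₀ + z₁ = -0.123 + (-1.960) = -2.083; 1 − a(z₀+z₁) = 1 − (0.042)(-2.083) = 1.0875; argument = -0.123 + (-2.083)/1.0875 = -2.0384 → -2.04.
α₁ = Φ(-2.04) = 0.0207; rank = round(1000 × 0.0207) = 21; θ*₍21₎ = 301.56.
Upper: z₀ + z₂ = 1.837; 1 − a(z₀+z₂) = 0.9228; argument = 1.8676 → 1.87; α₂ = 0.9693; rank = 969; θ*₍969₎ = 373.62.

(301.56, 373.62)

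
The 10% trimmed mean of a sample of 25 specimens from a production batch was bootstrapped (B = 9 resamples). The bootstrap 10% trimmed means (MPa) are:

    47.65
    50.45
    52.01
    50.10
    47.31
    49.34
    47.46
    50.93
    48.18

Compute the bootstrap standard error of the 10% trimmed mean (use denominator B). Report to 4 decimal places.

Bootstrap SE is the standard deviation of the 9 replicate 10% trimmed means.
Mean of replicates: (47.65 + 50.45 + 52.01 + 50.10 + 47.31 + 49.34 + 47.46 + 50.93 + 48.18) / 9 = 443.43000 / 9 = 49.27000
Sum of squared deviations: (−1.62000)² + (+1.18000)² + (+2.74000)² + (+0.83000)² + (−1.96000)² + (+0.07000)² + (−1.81000)² + (+1.66000)² + (−1.09000)² = 23.27960
Variance = 23.27960 / 9 = 2.58662
SE* = √2.58662

SE* = 1.6083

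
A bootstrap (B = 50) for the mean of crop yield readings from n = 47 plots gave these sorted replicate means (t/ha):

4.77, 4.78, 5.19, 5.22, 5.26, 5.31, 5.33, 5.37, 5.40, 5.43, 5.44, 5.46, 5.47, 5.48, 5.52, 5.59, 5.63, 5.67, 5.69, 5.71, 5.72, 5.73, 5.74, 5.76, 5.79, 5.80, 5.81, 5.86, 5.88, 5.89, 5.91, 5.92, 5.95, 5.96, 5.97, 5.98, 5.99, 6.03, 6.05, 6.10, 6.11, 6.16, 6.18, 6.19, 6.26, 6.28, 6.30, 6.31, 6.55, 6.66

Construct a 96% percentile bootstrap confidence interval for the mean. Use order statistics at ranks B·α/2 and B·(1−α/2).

(4.77, 6.55)

α = 0.04; lower rank = 50 × 0.020 = 1; upper rank = 50 × 0.980 = 49.
The 1st smallest replicate is 4.77; the 49th is 6.55.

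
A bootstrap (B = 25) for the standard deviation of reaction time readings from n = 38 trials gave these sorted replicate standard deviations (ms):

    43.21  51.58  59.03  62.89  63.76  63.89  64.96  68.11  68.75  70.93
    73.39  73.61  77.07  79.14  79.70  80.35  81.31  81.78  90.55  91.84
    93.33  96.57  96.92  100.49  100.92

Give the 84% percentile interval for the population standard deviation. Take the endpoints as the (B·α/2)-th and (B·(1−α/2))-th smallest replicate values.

α = 0.16; lower rank = 25 × 0.080 = 2; upper rank = 25 × 0.920 = 23.
The 2nd smallest replicate is 51.58; the 23rd is 96.92.

(51.58, 96.92)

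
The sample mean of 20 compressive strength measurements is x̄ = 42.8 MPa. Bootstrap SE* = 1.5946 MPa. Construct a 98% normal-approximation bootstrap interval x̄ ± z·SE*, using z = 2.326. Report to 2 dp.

(39.09, 46.51)

Margin = 2.326 × 1.5946 = 3.709
Interval: 42.8 ± 3.709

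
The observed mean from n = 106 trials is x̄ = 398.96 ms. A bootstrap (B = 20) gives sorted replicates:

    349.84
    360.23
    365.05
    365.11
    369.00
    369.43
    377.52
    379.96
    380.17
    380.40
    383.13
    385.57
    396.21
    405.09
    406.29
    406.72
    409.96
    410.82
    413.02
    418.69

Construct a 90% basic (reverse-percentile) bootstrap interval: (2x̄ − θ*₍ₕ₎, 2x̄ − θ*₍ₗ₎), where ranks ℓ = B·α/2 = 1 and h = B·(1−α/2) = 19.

Percentile endpoints at ranks 1 and 19: θ*₍1₎ = 349.84, θ*₍19₎ = 413.02.
Basic interval reflects these around x̄:
  lower = 2 × 398.96 − 413.02 = 384.90
  upper = 2 × 398.96 − 349.84 = 448.08

(384.90, 448.08)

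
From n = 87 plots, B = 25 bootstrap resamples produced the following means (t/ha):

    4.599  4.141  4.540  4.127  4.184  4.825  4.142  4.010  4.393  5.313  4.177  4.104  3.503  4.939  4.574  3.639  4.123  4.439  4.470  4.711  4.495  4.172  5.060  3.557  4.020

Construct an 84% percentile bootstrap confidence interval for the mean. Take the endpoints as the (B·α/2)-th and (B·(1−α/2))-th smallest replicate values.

(3.557, 4.939)

Sorted replicates: 3.503, 3.557, 3.639, 4.010, 4.020, 4.104, 4.123, 4.127, 4.141, 4.142, 4.172, 4.177, 4.184, 4.393, 4.439, 4.470, 4.495, 4.540, 4.574, 4.599, 4.711, 4.825, 4.939, 5.060, 5.313
α = 0.16; lower rank = 25 × 0.080 = 2; upper rank = 25 × 0.920 = 23.
The 2nd smallest replicate is 3.557; the 23rd is 4.939.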